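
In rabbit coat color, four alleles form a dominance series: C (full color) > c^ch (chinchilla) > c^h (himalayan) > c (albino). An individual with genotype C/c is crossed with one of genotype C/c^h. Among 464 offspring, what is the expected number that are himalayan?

Cross: C/c × C/c^h
Allele dominance: C > c^ch > c^h > c
Offspring genotypes: 1 C/C, 1 C/c^h, 1 C/c, 1 c^h/c
Phenotype counts: 3 full color, 1 himalayan
himalayan: 1 out of 4 → fraction 1/4
Expected count = 1/4 × 464 = 116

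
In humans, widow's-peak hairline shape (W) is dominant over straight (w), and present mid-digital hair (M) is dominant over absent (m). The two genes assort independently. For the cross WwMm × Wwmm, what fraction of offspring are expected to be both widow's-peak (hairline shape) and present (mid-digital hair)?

Dihybrid cross WwMm × Wwmm — consider each gene separately:
hairline shape: Ww × Ww → 1 WW, 2 Ww, 1 ww → 3 W_ : 1 ww (out of 4)
mid-digital hair: Mm × mm → 2 Mm, 2 mm → 2 M_ : 2 mm (out of 4)
Looking for: widow's-peak (W_) and present (M_)
P(widow's-peak) = 3/4, P(present) = 2/4
P(both) = 3/4 × 2/4 = 6/16 = 3/8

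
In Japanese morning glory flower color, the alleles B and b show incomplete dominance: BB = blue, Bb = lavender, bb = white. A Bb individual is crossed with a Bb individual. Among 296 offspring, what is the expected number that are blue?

Punnett square for Bb × Bb:
Offspring genotypes: 1 BB, 2 Bb, 1 bb
Phenotype counts: 1 blue, 2 lavender, 1 white
blue: 1 out of 4 → fraction 1/4
Expected count = 1/4 × 296 = 74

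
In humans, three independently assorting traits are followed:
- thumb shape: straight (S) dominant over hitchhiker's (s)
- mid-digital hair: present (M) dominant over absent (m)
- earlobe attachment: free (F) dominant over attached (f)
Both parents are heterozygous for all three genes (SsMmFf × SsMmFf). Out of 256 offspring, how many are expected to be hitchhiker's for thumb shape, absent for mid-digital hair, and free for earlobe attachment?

Trihybrid cross: SsMmFf × SsMmFf
Each trait segregates independently with a 3:1 phenotypic ratio, so each gene contributes 3/4 (dominant) or 1/4 (recessive).
Target: hitchhiker's (thumb shape), absent (mid-digital hair), free (earlobe attachment)
Probability = product of independent per-trait probabilities
= 1/4 × 1/4 × 3/4 = 3/64
Expected count = 3/64 × 256 = 12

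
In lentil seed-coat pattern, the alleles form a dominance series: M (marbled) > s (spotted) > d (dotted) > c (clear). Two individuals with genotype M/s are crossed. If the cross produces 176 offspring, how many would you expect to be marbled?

Cross: M/s × M/s
Allele dominance: M > s > d > c
Offspring genotypes: 1 M/M, 2 M/s, 1 s/s
Phenotype counts: 3 marbled, 1 spotted
marbled: 3 out of 4 → fraction 3/4
Expected count = 3/4 × 176 = 132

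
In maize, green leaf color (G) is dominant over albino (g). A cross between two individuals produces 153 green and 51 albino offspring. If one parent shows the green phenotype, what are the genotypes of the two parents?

Observed offspring: 153 green, 51 albino
The observed ratio simplifies to 3:1. Albino (gg) offspring appear, so each parent must contribute one g allele. The parent stated to show green carries G, so it is Gg. The other parent is then either Gg or gg: Gg × gg would give a 1:1 split, whereas Gg × Gg gives 3:1 — matching the data. So both parents are heterozygous (Gg × Gg).
Parent genotypes: Gg × Gg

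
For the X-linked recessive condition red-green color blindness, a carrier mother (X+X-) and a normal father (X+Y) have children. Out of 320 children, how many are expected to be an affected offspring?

Cross: X+X- × X+Y
Offspring: 1 X+X+, 1 X+Y, 1 X+X-, 1 X-Y
Probability of an affected offspring: 1/4
Expected count = 1/4 × 320 = 80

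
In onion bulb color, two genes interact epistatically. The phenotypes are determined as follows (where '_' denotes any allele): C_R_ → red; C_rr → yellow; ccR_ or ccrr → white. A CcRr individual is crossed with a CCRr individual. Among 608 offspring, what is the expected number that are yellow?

Cross: CcRr × CCRr — consider each gene separately:
C gene: Cc × CC → 2 CC, 2 Cc → 4 C_ (out of 4)
R gene: Rr × Rr → 1 RR, 2 Rr, 1 rr → 3 R_ : 1 rr (out of 4)
Genotype classes (out of 4 × 4 = 16): C_R_ = 4×3 = 12; C_rr = 4×1 = 4
Apply the phenotype rules: C_R_ (12) → red; C_rr (4) → yellow
Phenotype counts (out of 16): 12 red, 4 yellow
yellow: 4 out of 16 → fraction 1/4
Expected count = 1/4 × 608 = 152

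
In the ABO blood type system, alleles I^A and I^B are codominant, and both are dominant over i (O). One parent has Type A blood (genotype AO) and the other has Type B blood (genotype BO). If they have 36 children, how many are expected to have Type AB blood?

Cross: AO × BO
Possible offspring genotypes: 1 AB, 1 AO, 1 BO, 1 OO
Blood type counts: 1 Type AB, 1 Type A, 1 Type B, 1 Type O
Probability of Type AB: 1/4
Expected count = 1/4 × 36 = 9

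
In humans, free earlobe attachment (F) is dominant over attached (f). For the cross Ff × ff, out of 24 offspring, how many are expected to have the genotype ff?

Punnett square for Ff × ff:
Offspring genotypes: 2 Ff, 2 ff
Total offspring: 4
Count with target: 2
Probability: 2/4 = 1/2
Expected count = 1/2 × 24 = 12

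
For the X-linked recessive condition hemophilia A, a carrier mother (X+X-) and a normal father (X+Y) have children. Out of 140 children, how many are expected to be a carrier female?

Cross: X+X- × X+Y
Offspring: 1 X+X+, 1 X+Y, 1 X+X-, 1 X-Y
Probability of a carrier female: 1/4
Expected count = 1/4 × 140 = 35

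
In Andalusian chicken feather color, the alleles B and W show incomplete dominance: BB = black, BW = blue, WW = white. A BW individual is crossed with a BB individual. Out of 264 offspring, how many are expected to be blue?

Punnett square for BW × BB:
Offspring genotypes: 2 BB, 2 BW
Phenotype counts: 2 black, 2 blue
blue: 2 out of 4 → fraction 1/2
Expected count = 1/2 × 264 = 132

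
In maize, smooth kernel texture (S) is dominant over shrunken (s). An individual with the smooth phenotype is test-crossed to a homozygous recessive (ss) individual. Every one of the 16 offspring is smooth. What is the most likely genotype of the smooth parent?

Test cross: ? × ss
All offspring are smooth.
If the unknown parent were heterozygous (Ss), about half of 16 offspring would be shrunken; none are. The unknown parent is most likely homozygous dominant (SS).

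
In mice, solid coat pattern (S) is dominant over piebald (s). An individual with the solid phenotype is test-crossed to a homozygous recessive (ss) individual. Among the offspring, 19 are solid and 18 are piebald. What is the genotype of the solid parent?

Test cross: ? × ss
Offspring: 19 solid, 18 piebald — approximately 1:1.
A 1:1 ratio in a test cross indicates the unknown parent is heterozygous (Ss).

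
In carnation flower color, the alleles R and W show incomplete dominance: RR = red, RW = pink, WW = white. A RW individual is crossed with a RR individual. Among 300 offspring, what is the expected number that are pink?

Punnett square for RW × RR:
Offspring genotypes: 2 RR, 2 RW
Phenotype counts: 2 red, 2 pink
pink: 2 out of 4 → fraction 1/2
Expected count = 1/2 × 300 = 150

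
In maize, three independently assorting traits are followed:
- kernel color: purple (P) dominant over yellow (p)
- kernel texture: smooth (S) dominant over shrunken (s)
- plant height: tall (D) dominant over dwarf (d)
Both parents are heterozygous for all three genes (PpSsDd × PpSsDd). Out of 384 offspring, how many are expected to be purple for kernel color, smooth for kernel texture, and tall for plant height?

Trihybrid cross: PpSsDd × PpSsDd
Each trait segregates independently with a 3:1 phenotypic ratio, so each gene contributes 3/4 (dominant) or 1/4 (recessive).
Target: purple (kernel color), smooth (kernel texture), tall (plant height)
Probability = product of independent per-trait probabilities
= 3/4 × 3/4 × 3/4 = 27/64
Expected count = 27/64 × 384 = 162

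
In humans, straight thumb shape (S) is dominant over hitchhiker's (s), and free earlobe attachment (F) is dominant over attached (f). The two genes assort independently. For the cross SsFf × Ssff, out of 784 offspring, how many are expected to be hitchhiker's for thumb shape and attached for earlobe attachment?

Dihybrid cross SsFf × Ssff — consider each gene separately:
thumb shape: Ss × Ss → 1 SS, 2 Ss, 1 ss → 3 S_ : 1 ss (out of 4)
earlobe attachment: Ff × ff → 2 Ff, 2 ff → 2 F_ : 2 ff (out of 4)
Looking for: hitchhiker's (ss) and attached (ff)
P(hitchhiker's) = 1/4, P(attached) = 2/4
P(both) = 1/4 × 2/4 = 2/16 = 1/8
Expected count = 1/8 × 784 = 98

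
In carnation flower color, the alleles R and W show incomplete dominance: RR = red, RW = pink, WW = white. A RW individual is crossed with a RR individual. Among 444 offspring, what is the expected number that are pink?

Punnett square for RW × RR:
Offspring genotypes: 2 RR, 2 RW
Phenotype counts: 2 red, 2 pink
pink: 2 out of 4 → fraction 1/2
Expected count = 1/2 × 444 = 222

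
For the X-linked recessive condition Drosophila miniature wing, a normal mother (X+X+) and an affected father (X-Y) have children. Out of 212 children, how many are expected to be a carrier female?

Cross: X+X+ × X-Y
Offspring: 2 X+X-, 2 X+Y
Probability of a carrier female: 2/4 = 1/2
Expected count = 1/2 × 212 = 106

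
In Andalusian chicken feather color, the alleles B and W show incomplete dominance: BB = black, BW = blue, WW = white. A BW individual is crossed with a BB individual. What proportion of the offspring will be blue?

Punnett square for BW × BB:
Offspring genotypes: 2 BB, 2 BW
Phenotype counts: 2 black, 2 blue
blue: 2 out of 4
Probability: 2/4 = 1/2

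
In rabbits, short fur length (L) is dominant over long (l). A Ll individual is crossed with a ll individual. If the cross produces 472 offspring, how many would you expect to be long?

Punnett square for Ll × ll:
Offspring genotypes: 2 Ll, 2 ll
short: 2, long: 2
long: 2 out of 4 → fraction 1/2
Expected count = 1/2 × 472 = 236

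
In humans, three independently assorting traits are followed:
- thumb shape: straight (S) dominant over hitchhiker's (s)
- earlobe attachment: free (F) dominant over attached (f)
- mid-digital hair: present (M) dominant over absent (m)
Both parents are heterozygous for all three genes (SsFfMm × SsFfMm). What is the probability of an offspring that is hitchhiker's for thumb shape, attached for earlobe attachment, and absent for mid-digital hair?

Trihybrid cross: SsFfMm × SsFfMm
Each trait segregates independently with a 3:1 phenotypic ratio, so each gene contributes 3/4 (dominant) or 1/4 (recessive).
Target: hitchhiker's (thumb shape), attached (earlobe attachment), absent (mid-digital hair)
Probability = product of independent per-trait probabilities
= 1/4 × 1/4 × 1/4 = 1/64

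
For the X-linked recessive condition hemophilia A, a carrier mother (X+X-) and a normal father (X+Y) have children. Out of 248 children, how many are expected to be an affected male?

Cross: X+X- × X+Y
Offspring: 1 X+X+, 1 X+Y, 1 X+X-, 1 X-Y
Probability of an affected male: 1/4
Expected count = 1/4 × 248 = 62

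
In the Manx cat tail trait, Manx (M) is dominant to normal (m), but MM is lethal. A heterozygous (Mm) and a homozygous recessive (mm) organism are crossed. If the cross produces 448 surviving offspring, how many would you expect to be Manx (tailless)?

Cross: Mm × mm
Punnett square offspring (before lethality): 2 Mm, 2 mm
No MM offspring are produced in this cross.
Manx (tailless): 2 out of 4 → fraction 1/2
Expected count = 1/2 × 448 = 224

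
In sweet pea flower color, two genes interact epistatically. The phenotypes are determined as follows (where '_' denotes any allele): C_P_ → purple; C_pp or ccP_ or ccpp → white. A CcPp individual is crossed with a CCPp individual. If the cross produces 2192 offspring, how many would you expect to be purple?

Cross: CcPp × CCPp — consider each gene separately:
C gene: Cc × CC → 2 CC, 2 Cc → 4 C_ (out of 4)
P gene: Pp × Pp → 1 PP, 2 Pp, 1 pp → 3 P_ : 1 pp (out of 4)
Genotype classes (out of 4 × 4 = 16): C_P_ = 4×3 = 12; C_pp = 4×1 = 4
Apply the phenotype rules: C_P_ (12) → purple; C_pp (4) → white
Phenotype counts (out of 16): 12 purple, 4 white
purple: 12 out of 16 → fraction 3/4
Expected count = 3/4 × 2192 = 1644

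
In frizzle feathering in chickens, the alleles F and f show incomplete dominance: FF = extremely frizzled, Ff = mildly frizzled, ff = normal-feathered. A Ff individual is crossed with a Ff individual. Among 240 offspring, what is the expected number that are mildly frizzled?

Punnett square for Ff × Ff:
Offspring genotypes: 1 FF, 2 Ff, 1 ff
Phenotype counts: 1 extremely frizzled, 2 mildly frizzled, 1 normal-feathered
mildly frizzled: 2 out of 4 → fraction 1/2
Expected count = 1/2 × 240 = 120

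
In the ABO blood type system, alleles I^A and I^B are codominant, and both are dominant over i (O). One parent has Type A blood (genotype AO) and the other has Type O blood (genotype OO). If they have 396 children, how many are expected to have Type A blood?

Cross: AO × OO
Possible offspring genotypes: 2 AO, 2 OO
Blood type counts: 2 Type A, 2 Type O
Probability of Type A: 2/4 = 1/2
Expected count = 1/2 × 396 = 198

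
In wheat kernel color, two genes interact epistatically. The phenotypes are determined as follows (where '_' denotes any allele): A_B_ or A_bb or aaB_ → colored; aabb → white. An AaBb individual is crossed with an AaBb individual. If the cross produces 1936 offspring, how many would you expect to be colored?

Cross: AaBb × AaBb — consider each gene separately:
A gene: Aa × Aa → 1 AA, 2 Aa, 1 aa → 3 A_ : 1 aa (out of 4)
B gene: Bb × Bb → 1 BB, 2 Bb, 1 bb → 3 B_ : 1 bb (out of 4)
Genotype classes (out of 4 × 4 = 16): A_B_ = 3×3 = 9; A_bb = 3×1 = 3; aaB_ = 1×3 = 3; aabb = 1×1 = 1
Apply the phenotype rules: A_B_ (9) + A_bb (3) + aaB_ (3) → colored; aabb (1) → white
Phenotype counts (out of 16): 15 colored, 1 white
colored: 15 out of 16 → fraction 15/16
Expected count = 15/16 × 1936 = 1815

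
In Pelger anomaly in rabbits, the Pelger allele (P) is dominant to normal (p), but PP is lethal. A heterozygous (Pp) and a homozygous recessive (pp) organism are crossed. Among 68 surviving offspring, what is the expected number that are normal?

Cross: Pp × pp
Punnett square offspring (before lethality): 2 Pp, 2 pp
No PP offspring are produced in this cross.
normal: 2 out of 4 → fraction 1/2
Expected count = 1/2 × 68 = 34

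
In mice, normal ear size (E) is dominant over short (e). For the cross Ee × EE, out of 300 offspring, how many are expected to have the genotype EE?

Punnett square for Ee × EE:
Offspring genotypes: 2 EE, 2 Ee
Total offspring: 4
Count with target: 2
Probability: 2/4 = 1/2
Expected count = 1/2 × 300 = 150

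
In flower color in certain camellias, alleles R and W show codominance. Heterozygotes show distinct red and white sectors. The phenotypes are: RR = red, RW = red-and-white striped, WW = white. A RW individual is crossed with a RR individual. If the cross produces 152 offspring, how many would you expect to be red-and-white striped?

Punnett square for RW × RR:
Offspring genotypes: 2 RR, 2 RW
Phenotype counts: 2 red, 2 red-and-white striped
red-and-white striped: 2 out of 4 → fraction 1/2
Expected count = 1/2 × 152 = 76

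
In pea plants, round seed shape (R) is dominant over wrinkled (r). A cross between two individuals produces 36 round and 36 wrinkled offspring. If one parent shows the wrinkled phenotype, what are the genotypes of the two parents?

Observed offspring: 36 round, 36 wrinkled
The observed ratio simplifies to 1:1. One parent shows wrinkled, so its genotype must be rr. A 1:1 offspring split requires the other parent to be heterozygous (Rr).
Parent genotypes: rr × Rr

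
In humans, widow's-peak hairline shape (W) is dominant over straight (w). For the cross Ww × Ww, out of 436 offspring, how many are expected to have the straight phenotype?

Punnett square for Ww × Ww:
Offspring genotypes: 1 WW, 2 Ww, 1 ww
Total offspring: 4
Count with target: 1
Probability: 1/4
Expected count = 1/4 × 436 = 109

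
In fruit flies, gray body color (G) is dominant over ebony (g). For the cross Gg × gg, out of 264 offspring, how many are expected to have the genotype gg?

Punnett square for Gg × gg:
Offspring genotypes: 2 Gg, 2 gg
Total offspring: 4
Count with target: 2
Probability: 2/4 = 1/2
Expected count = 1/2 × 264 = 132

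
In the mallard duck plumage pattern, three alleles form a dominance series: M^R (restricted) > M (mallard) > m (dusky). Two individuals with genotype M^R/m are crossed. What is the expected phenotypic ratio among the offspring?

Cross: M^R/m × M^R/m
Allele dominance: M^R > M > m
Offspring genotypes: 1 M^R/M^R, 2 M^R/m, 1 m/m
Phenotype counts: 3 restricted, 1 dusky
Ratio: 3 restricted : 1 dusky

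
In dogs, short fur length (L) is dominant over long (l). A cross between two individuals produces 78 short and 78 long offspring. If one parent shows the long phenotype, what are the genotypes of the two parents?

Observed offspring: 78 short, 78 long
The observed ratio simplifies to 1:1. One parent shows long, so its genotype must be ll. A 1:1 offspring split requires the other parent to be heterozygous (Ll).
Parent genotypes: ll × Ll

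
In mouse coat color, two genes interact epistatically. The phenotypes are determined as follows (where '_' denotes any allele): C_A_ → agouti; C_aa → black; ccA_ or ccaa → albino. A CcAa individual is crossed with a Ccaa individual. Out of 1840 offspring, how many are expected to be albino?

Cross: CcAa × Ccaa — consider each gene separately:
C gene: Cc × Cc → 1 CC, 2 Cc, 1 cc → 3 C_ : 1 cc (out of 4)
A gene: Aa × aa → 2 Aa, 2 aa → 2 A_ : 2 aa (out of 4)
Genotype classes (out of 4 × 4 = 16): C_A_ = 3×2 = 6; C_aa = 3×2 = 6; ccA_ = 1×2 = 2; ccaa = 1×2 = 2
Apply the phenotype rules: C_A_ (6) → agouti; C_aa (6) → black; ccA_ (2) + ccaa (2) → albino
Phenotype counts (out of 16): 6 agouti, 6 black, 4 albino
albino: 4 out of 16 → fraction 1/4
Expected count = 1/4 × 1840 = 460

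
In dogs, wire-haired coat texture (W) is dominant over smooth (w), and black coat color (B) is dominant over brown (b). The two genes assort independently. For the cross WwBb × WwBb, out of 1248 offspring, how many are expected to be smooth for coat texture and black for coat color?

Dihybrid cross WwBb × WwBb — consider each gene separately:
coat texture: Ww × Ww → 1 WW, 2 Ww, 1 ww → 3 W_ : 1 ww (out of 4)
coat color: Bb × Bb → 1 BB, 2 Bb, 1 bb → 3 B_ : 1 bb (out of 4)
Looking for: smooth (ww) and black (B_)
P(smooth) = 1/4, P(black) = 3/4
P(both) = 1/4 × 3/4 = 3/16
Expected count = 3/16 × 1248 = 234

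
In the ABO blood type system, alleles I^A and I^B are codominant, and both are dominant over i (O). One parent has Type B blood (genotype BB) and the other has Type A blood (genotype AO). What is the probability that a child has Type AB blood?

Cross: BB × AO
Possible offspring genotypes: 2 AB, 2 BO
Blood type counts: 2 Type AB, 2 Type B
Probability of Type AB: 2/4 = 1/2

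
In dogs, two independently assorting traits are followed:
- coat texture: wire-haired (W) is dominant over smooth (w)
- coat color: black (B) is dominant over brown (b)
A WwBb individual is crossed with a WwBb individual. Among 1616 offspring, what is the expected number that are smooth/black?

Dihybrid cross WwBb × WwBb — consider each gene separately:
coat texture: Ww × Ww → 1 WW, 2 Ww, 1 ww → 3 W_ : 1 ww (out of 4)
coat color: Bb × Bb → 1 BB, 2 Bb, 1 bb → 3 B_ : 1 bb (out of 4)
Combine (counts out of 4 × 4 = 16): wire-haired/black (W_B_) = 3×3 = 9; wire-haired/brown (W_bb) = 3×1 = 3; smooth/black (wwB_) = 1×3 = 3; smooth/brown (wwbb) = 1×1 = 1
Phenotype counts (out of 16): 9 wire-haired/black, 3 wire-haired/brown, 3 smooth/black, 1 smooth/brown
smooth/black: 3 out of 16 → fraction 3/16
Expected count = 3/16 × 1616 = 303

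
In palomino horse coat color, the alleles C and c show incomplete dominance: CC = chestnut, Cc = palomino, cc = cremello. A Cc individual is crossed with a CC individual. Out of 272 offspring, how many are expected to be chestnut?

Punnett square for Cc × CC:
Offspring genotypes: 2 CC, 2 Cc
Phenotype counts: 2 chestnut, 2 palomino
chestnut: 2 out of 4 → fraction 1/2
Expected count = 1/2 × 272 = 136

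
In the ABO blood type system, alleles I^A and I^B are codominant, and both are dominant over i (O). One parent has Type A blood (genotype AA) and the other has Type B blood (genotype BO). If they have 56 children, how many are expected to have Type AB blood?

Cross: AA × BO
Possible offspring genotypes: 2 AB, 2 AO
Blood type counts: 2 Type AB, 2 Type A
Probability of Type AB: 2/4 = 1/2
Expected count = 1/2 × 56 = 28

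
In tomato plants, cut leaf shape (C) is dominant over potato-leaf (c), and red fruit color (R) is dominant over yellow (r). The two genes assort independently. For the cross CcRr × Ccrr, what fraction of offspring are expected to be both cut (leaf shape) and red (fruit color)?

Dihybrid cross CcRr × Ccrr — consider each gene separately:
leaf shape: Cc × Cc → 1 CC, 2 Cc, 1 cc → 3 C_ : 1 cc (out of 4)
fruit color: Rr × rr → 2 Rr, 2 rr → 2 R_ : 2 rr (out of 4)
Looking for: cut (C_) and red (R_)
P(cut) = 3/4, P(red) = 2/4
P(both) = 3/4 × 2/4 = 6/16 = 3/8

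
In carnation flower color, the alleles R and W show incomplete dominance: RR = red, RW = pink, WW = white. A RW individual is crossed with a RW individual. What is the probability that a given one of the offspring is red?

Punnett square for RW × RW:
Offspring genotypes: 1 RR, 2 RW, 1 WW
Phenotype counts: 1 red, 2 pink, 1 white
red: 1 out of 4
Probability: 1/4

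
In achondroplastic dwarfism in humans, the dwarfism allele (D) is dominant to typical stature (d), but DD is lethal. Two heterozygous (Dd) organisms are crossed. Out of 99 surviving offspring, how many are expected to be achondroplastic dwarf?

Cross: Dd × Dd
Punnett square offspring (before lethality): 1 DD, 2 Dd, 1 dd
The DD genotype is lethal (embryos die); surviving offspring: 2 Dd, 1 dd
achondroplastic dwarf: 2 out of 3 → fraction 2/3
Expected count = 2/3 × 99 = 66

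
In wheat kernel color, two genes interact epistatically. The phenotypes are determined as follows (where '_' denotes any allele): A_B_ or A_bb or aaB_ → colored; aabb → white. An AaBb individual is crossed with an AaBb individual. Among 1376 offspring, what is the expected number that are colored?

Cross: AaBb × AaBb — consider each gene separately:
A gene: Aa × Aa → 1 AA, 2 Aa, 1 aa → 3 A_ : 1 aa (out of 4)
B gene: Bb × Bb → 1 BB, 2 Bb, 1 bb → 3 B_ : 1 bb (out of 4)
Genotype classes (out of 4 × 4 = 16): A_B_ = 3×3 = 9; A_bb = 3×1 = 3; aaB_ = 1×3 = 3; aabb = 1×1 = 1
Apply the phenotype rules: A_B_ (9) + A_bb (3) + aaB_ (3) → colored; aabb (1) → white
Phenotype counts (out of 16): 15 colored, 1 white
colored: 15 out of 16 → fraction 15/16
Expected count = 15/16 × 1376 = 1290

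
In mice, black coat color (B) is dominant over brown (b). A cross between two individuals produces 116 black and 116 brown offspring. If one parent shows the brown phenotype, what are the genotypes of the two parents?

Observed offspring: 116 black, 116 brown
The observed ratio simplifies to 1:1. One parent shows brown, so its genotype must be bb. A 1:1 offspring split requires the other parent to be heterozygous (Bb).
Parent genotypes: bb × Bb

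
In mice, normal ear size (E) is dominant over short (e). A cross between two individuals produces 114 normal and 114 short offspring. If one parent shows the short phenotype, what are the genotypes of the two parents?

Observed offspring: 114 normal, 114 short
The observed ratio simplifies to 1:1. One parent shows short, so its genotype must be ee. A 1:1 offspring split requires the other parent to be heterozygous (Ee).
Parent genotypes: ee × Ee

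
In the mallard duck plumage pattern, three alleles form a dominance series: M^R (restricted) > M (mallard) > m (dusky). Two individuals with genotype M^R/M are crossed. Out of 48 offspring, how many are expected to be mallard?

Cross: M^R/M × M^R/M
Allele dominance: M^R > M > m
Offspring genotypes: 1 M^R/M^R, 2 M^R/M, 1 M/M
Phenotype counts: 3 restricted, 1 mallard
mallard: 1 out of 4 → fraction 1/4
Expected count = 1/4 × 48 = 12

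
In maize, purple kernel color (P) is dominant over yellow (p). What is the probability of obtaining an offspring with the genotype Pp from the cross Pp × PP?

Punnett square for Pp × PP:
Offspring genotypes: 2 PP, 2 Pp
Total offspring: 4
Count with target: 2
Probability: 2/4 = 1/2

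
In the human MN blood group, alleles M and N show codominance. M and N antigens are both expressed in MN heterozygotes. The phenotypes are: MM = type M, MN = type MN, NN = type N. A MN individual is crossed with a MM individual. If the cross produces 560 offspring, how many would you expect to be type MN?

Punnett square for MN × MM:
Offspring genotypes: 2 MM, 2 MN
Phenotype counts: 2 type M, 2 type MN
type MN: 2 out of 4 → fraction 1/2
Expected count = 1/2 × 560 = 280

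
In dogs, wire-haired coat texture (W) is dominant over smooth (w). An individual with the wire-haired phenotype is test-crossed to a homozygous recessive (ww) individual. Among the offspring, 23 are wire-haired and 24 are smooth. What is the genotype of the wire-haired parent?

Test cross: ? × ww
Offspring: 23 wire-haired, 24 smooth — approximately 1:1.
A 1:1 ratio in a test cross indicates the unknown parent is heterozygous (Ww).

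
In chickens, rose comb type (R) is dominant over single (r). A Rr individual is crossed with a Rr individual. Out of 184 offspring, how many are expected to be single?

Punnett square for Rr × Rr:
Offspring genotypes: 1 RR, 2 Rr, 1 rr
rose: 3, single: 1
single: 1 out of 4 → fraction 1/4
Expected count = 1/4 × 184 = 46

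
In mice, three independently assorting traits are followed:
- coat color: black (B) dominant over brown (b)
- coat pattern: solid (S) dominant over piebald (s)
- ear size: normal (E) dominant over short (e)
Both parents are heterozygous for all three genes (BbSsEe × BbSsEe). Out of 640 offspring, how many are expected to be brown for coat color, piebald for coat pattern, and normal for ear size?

Trihybrid cross: BbSsEe × BbSsEe
Each trait segregates independently with a 3:1 phenotypic ratio, so each gene contributes 3/4 (dominant) or 1/4 (recessive).
Target: brown (coat color), piebald (coat pattern), normal (ear size)
Probability = product of independent per-trait probabilities
= 1/4 × 1/4 × 3/4 = 3/64
Expected count = 3/64 × 640 = 30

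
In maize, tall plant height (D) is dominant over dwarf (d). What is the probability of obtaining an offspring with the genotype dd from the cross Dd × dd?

Punnett square for Dd × dd:
Offspring genotypes: 2 Dd, 2 dd
Total offspring: 4
Count with target: 2
Probability: 2/4 = 1/2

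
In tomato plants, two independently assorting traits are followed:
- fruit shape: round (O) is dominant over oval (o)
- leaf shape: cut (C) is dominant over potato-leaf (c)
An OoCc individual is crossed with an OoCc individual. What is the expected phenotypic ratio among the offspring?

Dihybrid cross OoCc × OoCc — consider each gene separately:
fruit shape: Oo × Oo → 1 OO, 2 Oo, 1 oo → 3 O_ : 1 oo (out of 4)
leaf shape: Cc × Cc → 1 CC, 2 Cc, 1 cc → 3 C_ : 1 cc (out of 4)
Combine (counts out of 4 × 4 = 16): round/cut (O_C_) = 3×3 = 9; round/potato-leaf (O_cc) = 3×1 = 3; oval/cut (ooC_) = 1×3 = 3; oval/potato-leaf (oocc) = 1×1 = 1
Phenotype counts (out of 16): 9 round/cut, 3 round/potato-leaf, 3 oval/cut, 1 oval/potato-leaf
Ratio: 9 round/cut : 3 round/potato-leaf : 3 oval/cut : 1 oval/potato-leaf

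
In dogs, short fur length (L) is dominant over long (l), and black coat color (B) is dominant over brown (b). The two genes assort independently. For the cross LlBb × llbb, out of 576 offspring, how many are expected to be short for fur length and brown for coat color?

Dihybrid cross LlBb × llbb — consider each gene separately:
fur length: Ll × ll → 2 Ll, 2 ll → 2 L_ : 2 ll (out of 4)
coat color: Bb × bb → 2 Bb, 2 bb → 2 B_ : 2 bb (out of 4)
Looking for: short (L_) and brown (bb)
P(short) = 2/4, P(brown) = 2/4
P(both) = 2/4 × 2/4 = 4/16 = 1/4
Expected count = 1/4 × 576 = 144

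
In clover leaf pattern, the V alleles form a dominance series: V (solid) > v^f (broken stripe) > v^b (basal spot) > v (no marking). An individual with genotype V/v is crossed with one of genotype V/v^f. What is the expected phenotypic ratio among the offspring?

Cross: V/v × V/v^f
Allele dominance: V > v^f > v^b > v
Offspring genotypes: 1 V/V, 1 V/v^f, 1 V/v, 1 v^f/v
Phenotype counts: 3 solid, 1 broken stripe
Ratio: 3 solid : 1 broken stripe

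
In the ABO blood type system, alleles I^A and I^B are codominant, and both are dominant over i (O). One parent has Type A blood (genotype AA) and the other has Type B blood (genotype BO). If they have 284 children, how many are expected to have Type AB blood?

Cross: AA × BO
Possible offspring genotypes: 2 AB, 2 AO
Blood type counts: 2 Type AB, 2 Type A
Probability of Type AB: 2/4 = 1/2
Expected count = 1/2 × 284 = 142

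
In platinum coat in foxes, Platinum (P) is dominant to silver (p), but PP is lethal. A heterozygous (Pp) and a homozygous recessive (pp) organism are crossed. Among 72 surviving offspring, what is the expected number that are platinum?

Cross: Pp × pp
Punnett square offspring (before lethality): 2 Pp, 2 pp
No PP offspring are produced in this cross.
platinum: 2 out of 4 → fraction 1/2
Expected count = 1/2 × 72 = 36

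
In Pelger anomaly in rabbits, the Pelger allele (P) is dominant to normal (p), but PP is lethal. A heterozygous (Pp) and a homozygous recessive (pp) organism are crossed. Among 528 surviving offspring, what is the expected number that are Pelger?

Cross: Pp × pp
Punnett square offspring (before lethality): 2 Pp, 2 pp
No PP offspring are produced in this cross.
Pelger: 2 out of 4 → fraction 1/2
Expected count = 1/2 × 528 = 264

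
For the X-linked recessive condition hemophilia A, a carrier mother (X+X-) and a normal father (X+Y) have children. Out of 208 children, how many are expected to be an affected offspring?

Cross: X+X- × X+Y
Offspring: 1 X+X+, 1 X+Y, 1 X+X-, 1 X-Y
Probability of an affected offspring: 1/4
Expected count = 1/4 × 208 = 52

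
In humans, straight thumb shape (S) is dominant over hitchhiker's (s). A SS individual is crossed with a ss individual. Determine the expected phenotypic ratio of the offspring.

Punnett square for SS × ss:
Offspring genotypes: 4 Ss
straight: 4, hitchhiker's: 0
Ratio: all straight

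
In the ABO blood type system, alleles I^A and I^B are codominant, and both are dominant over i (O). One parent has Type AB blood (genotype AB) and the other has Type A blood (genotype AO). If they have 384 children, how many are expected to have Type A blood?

Cross: AB × AO
Possible offspring genotypes: 1 AA, 1 AO, 1 AB, 1 BO
Blood type counts: 2 Type A, 1 Type AB, 1 Type B
Probability of Type A: 2/4 = 1/2
Expected count = 1/2 × 384 = 192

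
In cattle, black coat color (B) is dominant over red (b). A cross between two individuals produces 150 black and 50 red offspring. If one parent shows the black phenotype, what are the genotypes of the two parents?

Observed offspring: 150 black, 50 red
The observed ratio simplifies to 3:1. Red (bb) offspring appear, so each parent must contribute one b allele. The parent stated to show black carries B, so it is Bb. The other parent is then either Bb or bb: Bb × bb would give a 1:1 split, whereas Bb × Bb gives 3:1 — matching the data. So both parents are heterozygous (Bb × Bb).
Parent genotypes: Bb × Bb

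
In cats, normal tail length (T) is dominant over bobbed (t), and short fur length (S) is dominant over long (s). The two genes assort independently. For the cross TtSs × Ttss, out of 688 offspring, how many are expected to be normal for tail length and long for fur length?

Dihybrid cross TtSs × Ttss — consider each gene separately:
tail length: Tt × Tt → 1 TT, 2 Tt, 1 tt → 3 T_ : 1 tt (out of 4)
fur length: Ss × ss → 2 Ss, 2 ss → 2 S_ : 2 ss (out of 4)
Looking for: normal (T_) and long (ss)
P(normal) = 3/4, P(long) = 2/4
P(both) = 3/4 × 2/4 = 6/16 = 3/8
Expected count = 3/8 × 688 = 258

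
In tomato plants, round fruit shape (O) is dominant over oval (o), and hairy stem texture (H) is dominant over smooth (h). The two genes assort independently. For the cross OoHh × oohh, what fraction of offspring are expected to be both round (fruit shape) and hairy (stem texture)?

Dihybrid cross OoHh × oohh — consider each gene separately:
fruit shape: Oo × oo → 2 Oo, 2 oo → 2 O_ : 2 oo (out of 4)
stem texture: Hh × hh → 2 Hh, 2 hh → 2 H_ : 2 hh (out of 4)
Looking for: round (O_) and hairy (H_)
P(round) = 2/4, P(hairy) = 2/4
P(both) = 2/4 × 2/4 = 4/16 = 1/4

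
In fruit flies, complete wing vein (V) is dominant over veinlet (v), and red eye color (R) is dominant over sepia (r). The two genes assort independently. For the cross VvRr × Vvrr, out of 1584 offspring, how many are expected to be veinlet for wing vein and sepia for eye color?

Dihybrid cross VvRr × Vvrr — consider each gene separately:
wing vein: Vv × Vv → 1 VV, 2 Vv, 1 vv → 3 V_ : 1 vv (out of 4)
eye color: Rr × rr → 2 Rr, 2 rr → 2 R_ : 2 rr (out of 4)
Looking for: veinlet (vv) and sepia (rr)
P(veinlet) = 1/4, P(sepia) = 2/4
P(both) = 1/4 × 2/4 = 2/16 = 1/8
Expected count = 1/8 × 1584 = 198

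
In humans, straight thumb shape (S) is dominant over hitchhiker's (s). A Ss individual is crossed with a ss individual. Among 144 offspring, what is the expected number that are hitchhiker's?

Punnett square for Ss × ss:
Offspring genotypes: 2 Ss, 2 ss
straight: 2, hitchhiker's: 2
hitchhiker's: 2 out of 4 → fraction 1/2
Expected count = 1/2 × 144 = 72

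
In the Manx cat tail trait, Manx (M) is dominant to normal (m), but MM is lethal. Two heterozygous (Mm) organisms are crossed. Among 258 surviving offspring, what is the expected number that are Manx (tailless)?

Cross: Mm × Mm
Punnett square offspring (before lethality): 1 MM, 2 Mm, 1 mm
The MM genotype is lethal (embryos die); surviving offspring: 2 Mm, 1 mm
Manx (tailless): 2 out of 3 → fraction 2/3
Expected count = 2/3 × 258 = 172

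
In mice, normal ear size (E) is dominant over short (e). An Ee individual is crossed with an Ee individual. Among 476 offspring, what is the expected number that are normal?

Punnett square for Ee × Ee:
Offspring genotypes: 1 EE, 2 Ee, 1 ee
normal: 3, short: 1
normal: 3 out of 4 → fraction 3/4
Expected count = 3/4 × 476 = 357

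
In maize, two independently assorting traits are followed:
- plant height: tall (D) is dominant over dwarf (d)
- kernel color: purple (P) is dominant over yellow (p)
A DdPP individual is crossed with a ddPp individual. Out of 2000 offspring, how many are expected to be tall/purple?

Dihybrid cross DdPP × ddPp — consider each gene separately:
plant height: Dd × dd → 2 Dd, 2 dd → 2 D_ : 2 dd (out of 4)
kernel color: PP × Pp → 2 PP, 2 Pp → 4 P_ (out of 4)
Combine (counts out of 4 × 4 = 16): tall/purple (D_P_) = 2×4 = 8; dwarf/purple (ddP_) = 2×4 = 8
Phenotype counts (out of 16): 8 tall/purple, 8 dwarf/purple
tall/purple: 8 out of 16 → fraction 1/2
Expected count = 1/2 × 2000 = 1000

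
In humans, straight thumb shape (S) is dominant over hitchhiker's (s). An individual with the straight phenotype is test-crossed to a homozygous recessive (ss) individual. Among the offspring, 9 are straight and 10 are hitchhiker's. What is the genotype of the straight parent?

Test cross: ? × ss
Offspring: 9 straight, 10 hitchhiker's — approximately 1:1.
A 1:1 ratio in a test cross indicates the unknown parent is heterozygous (Ss).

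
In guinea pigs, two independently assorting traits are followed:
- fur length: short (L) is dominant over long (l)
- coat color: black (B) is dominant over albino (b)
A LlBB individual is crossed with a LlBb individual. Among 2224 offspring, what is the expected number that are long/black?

Dihybrid cross LlBB × LlBb — consider each gene separately:
fur length: Ll × Ll → 1 LL, 2 Ll, 1 ll → 3 L_ : 1 ll (out of 4)
coat color: BB × Bb → 2 BB, 2 Bb → 4 B_ (out of 4)
Combine (counts out of 4 × 4 = 16): short/black (L_B_) = 3×4 = 12; long/black (llB_) = 1×4 = 4
Phenotype counts (out of 16): 12 short/black, 4 long/black
long/black: 4 out of 16 → fraction 1/4
Expected count = 1/4 × 2224 = 556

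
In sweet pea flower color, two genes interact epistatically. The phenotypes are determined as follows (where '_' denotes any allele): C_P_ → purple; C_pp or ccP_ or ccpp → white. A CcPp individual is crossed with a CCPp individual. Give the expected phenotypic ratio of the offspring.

Cross: CcPp × CCPp — consider each gene separately:
C gene: Cc × CC → 2 CC, 2 Cc → 4 C_ (out of 4)
P gene: Pp × Pp → 1 PP, 2 Pp, 1 pp → 3 P_ : 1 pp (out of 4)
Genotype classes (out of 4 × 4 = 16): C_P_ = 4×3 = 12; C_pp = 4×1 = 4
Apply the phenotype rules: C_P_ (12) → purple; C_pp (4) → white
Phenotype counts (out of 16): 12 purple, 4 white
Ratio: 3 purple : 1 white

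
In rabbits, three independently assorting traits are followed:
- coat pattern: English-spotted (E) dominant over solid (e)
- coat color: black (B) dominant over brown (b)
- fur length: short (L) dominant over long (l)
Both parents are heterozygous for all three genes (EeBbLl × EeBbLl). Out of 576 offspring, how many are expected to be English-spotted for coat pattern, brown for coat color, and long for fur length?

Trihybrid cross: EeBbLl × EeBbLl
Each trait segregates independently with a 3:1 phenotypic ratio, so each gene contributes 3/4 (dominant) or 1/4 (recessive).
Target: English-spotted (coat pattern), brown (coat color), long (fur length)
Probability = product of independent per-trait probabilities
= 3/4 × 1/4 × 1/4 = 3/64
Expected count = 3/64 × 576 = 27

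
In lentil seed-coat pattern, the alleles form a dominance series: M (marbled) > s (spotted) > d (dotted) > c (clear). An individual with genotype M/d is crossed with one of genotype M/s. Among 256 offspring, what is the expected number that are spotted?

Cross: M/d × M/s
Allele dominance: M > s > d > c
Offspring genotypes: 1 M/M, 1 M/s, 1 M/d, 1 s/d
Phenotype counts: 3 marbled, 1 spotted
spotted: 1 out of 4 → fraction 1/4
Expected count = 1/4 × 256 = 64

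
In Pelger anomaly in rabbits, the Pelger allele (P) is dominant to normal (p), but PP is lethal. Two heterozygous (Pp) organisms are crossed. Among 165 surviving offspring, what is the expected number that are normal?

Cross: Pp × Pp
Punnett square offspring (before lethality): 1 PP, 2 Pp, 1 pp
The PP genotype is lethal (embryos die); surviving offspring: 2 Pp, 1 pp
normal: 1 out of 3 → fraction 1/3
Expected count = 1/3 × 165 = 55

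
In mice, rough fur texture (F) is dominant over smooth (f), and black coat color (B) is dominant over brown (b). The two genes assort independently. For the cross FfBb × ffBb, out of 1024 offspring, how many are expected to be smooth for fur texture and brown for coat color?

Dihybrid cross FfBb × ffBb — consider each gene separately:
fur texture: Ff × ff → 2 Ff, 2 ff → 2 F_ : 2 ff (out of 4)
coat color: Bb × Bb → 1 BB, 2 Bb, 1 bb → 3 B_ : 1 bb (out of 4)
Looking for: smooth (ff) and brown (bb)
P(smooth) = 2/4, P(brown) = 1/4
P(both) = 2/4 × 1/4 = 2/16 = 1/8
Expected count = 1/8 × 1024 = 128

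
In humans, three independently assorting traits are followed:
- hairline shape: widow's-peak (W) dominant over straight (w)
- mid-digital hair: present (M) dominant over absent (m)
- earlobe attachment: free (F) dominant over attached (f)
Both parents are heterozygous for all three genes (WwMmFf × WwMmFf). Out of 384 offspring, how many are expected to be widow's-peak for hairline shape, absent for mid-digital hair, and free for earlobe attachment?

Trihybrid cross: WwMmFf × WwMmFf
Each trait segregates independently with a 3:1 phenotypic ratio, so each gene contributes 3/4 (dominant) or 1/4 (recessive).
Target: widow's-peak (hairline shape), absent (mid-digital hair), free (earlobe attachment)
Probability = product of independent per-trait probabilities
= 3/4 × 1/4 × 3/4 = 9/64
Expected count = 9/64 × 384 = 54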